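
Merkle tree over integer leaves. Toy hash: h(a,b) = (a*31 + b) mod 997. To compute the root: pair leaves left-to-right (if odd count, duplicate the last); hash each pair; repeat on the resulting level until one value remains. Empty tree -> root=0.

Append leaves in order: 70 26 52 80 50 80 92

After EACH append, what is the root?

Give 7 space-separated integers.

Answer: 70 202 947 975 668 631 948

Derivation:
After append 70 (leaves=[70]):
  L0: [70]
  root=70
After append 26 (leaves=[70, 26]):
  L0: [70, 26]
  L1: h(70,26)=(70*31+26)%997=202 -> [202]
  root=202
After append 52 (leaves=[70, 26, 52]):
  L0: [70, 26, 52]
  L1: h(70,26)=(70*31+26)%997=202 h(52,52)=(52*31+52)%997=667 -> [202, 667]
  L2: h(202,667)=(202*31+667)%997=947 -> [947]
  root=947
After append 80 (leaves=[70, 26, 52, 80]):
  L0: [70, 26, 52, 80]
  L1: h(70,26)=(70*31+26)%997=202 h(52,80)=(52*31+80)%997=695 -> [202, 695]
  L2: h(202,695)=(202*31+695)%997=975 -> [975]
  root=975
After append 50 (leaves=[70, 26, 52, 80, 50]):
  L0: [70, 26, 52, 80, 50]
  L1: h(70,26)=(70*31+26)%997=202 h(52,80)=(52*31+80)%997=695 h(50,50)=(50*31+50)%997=603 -> [202, 695, 603]
  L2: h(202,695)=(202*31+695)%997=975 h(603,603)=(603*31+603)%997=353 -> [975, 353]
  L3: h(975,353)=(975*31+353)%997=668 -> [668]
  root=668
After append 80 (leaves=[70, 26, 52, 80, 50, 80]):
  L0: [70, 26, 52, 80, 50, 80]
  L1: h(70,26)=(70*31+26)%997=202 h(52,80)=(52*31+80)%997=695 h(50,80)=(50*31+80)%997=633 -> [202, 695, 633]
  L2: h(202,695)=(202*31+695)%997=975 h(633,633)=(633*31+633)%997=316 -> [975, 316]
  L3: h(975,316)=(975*31+316)%997=631 -> [631]
  root=631
After append 92 (leaves=[70, 26, 52, 80, 50, 80, 92]):
  L0: [70, 26, 52, 80, 50, 80, 92]
  L1: h(70,26)=(70*31+26)%997=202 h(52,80)=(52*31+80)%997=695 h(50,80)=(50*31+80)%997=633 h(92,92)=(92*31+92)%997=950 -> [202, 695, 633, 950]
  L2: h(202,695)=(202*31+695)%997=975 h(633,950)=(633*31+950)%997=633 -> [975, 633]
  L3: h(975,633)=(975*31+633)%997=948 -> [948]
  root=948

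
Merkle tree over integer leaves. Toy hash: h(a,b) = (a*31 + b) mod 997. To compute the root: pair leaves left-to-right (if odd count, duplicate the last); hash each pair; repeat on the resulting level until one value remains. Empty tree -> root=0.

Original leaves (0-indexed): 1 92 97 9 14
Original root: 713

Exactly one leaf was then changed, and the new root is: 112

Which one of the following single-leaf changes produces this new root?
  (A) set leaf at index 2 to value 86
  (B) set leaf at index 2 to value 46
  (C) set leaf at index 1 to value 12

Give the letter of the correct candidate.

Answer: A

Derivation:
Original leaves: [1, 92, 97, 9, 14]
Target new root: 112
Try each candidate change and compute the resulting root:
Candidate A: set leaf[2] = 86 -> leaves = [1, 92, 86, 9, 14]
  L0: [1, 92, 86, 9, 14]
  L1: h(1,92)=(1*31+92)%997=123 h(86,9)=(86*31+9)%997=681 h(14,14)=(14*31+14)%997=448 -> [123, 681, 448]
  L2: h(123,681)=(123*31+681)%997=506 h(448,448)=(448*31+448)%997=378 -> [506, 378]
  L3: h(506,378)=(506*31+378)%997=112 -> [112]
  root = 112 == target 112  ** MATCH **
Candidate B: set leaf[2] = 46 -> leaves = [1, 92, 46, 9, 14]
  L0: [1, 92, 46, 9, 14]
  L1: h(1,92)=(1*31+92)%997=123 h(46,9)=(46*31+9)%997=438 h(14,14)=(14*31+14)%997=448 -> [123, 438, 448]
  L2: h(123,438)=(123*31+438)%997=263 h(448,448)=(448*31+448)%997=378 -> [263, 378]
  L3: h(263,378)=(263*31+378)%997=555 -> [555]
  root = 555 != target 112
Candidate C: set leaf[1] = 12 -> leaves = [1, 12, 97, 9, 14]
  L0: [1, 12, 97, 9, 14]
  L1: h(1,12)=(1*31+12)%997=43 h(97,9)=(97*31+9)%997=25 h(14,14)=(14*31+14)%997=448 -> [43, 25, 448]
  L2: h(43,25)=(43*31+25)%997=361 h(448,448)=(448*31+448)%997=378 -> [361, 378]
  L3: h(361,378)=(361*31+378)%997=602 -> [602]
  root = 602 != target 112
Candidate A produces the target root.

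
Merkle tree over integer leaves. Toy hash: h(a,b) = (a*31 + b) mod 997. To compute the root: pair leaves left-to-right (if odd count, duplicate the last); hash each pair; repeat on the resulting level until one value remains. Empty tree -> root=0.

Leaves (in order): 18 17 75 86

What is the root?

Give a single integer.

L0: [18, 17, 75, 86]
L1: h(18,17)=(18*31+17)%997=575 h(75,86)=(75*31+86)%997=417 -> [575, 417]
L2: h(575,417)=(575*31+417)%997=296 -> [296]

Answer: 296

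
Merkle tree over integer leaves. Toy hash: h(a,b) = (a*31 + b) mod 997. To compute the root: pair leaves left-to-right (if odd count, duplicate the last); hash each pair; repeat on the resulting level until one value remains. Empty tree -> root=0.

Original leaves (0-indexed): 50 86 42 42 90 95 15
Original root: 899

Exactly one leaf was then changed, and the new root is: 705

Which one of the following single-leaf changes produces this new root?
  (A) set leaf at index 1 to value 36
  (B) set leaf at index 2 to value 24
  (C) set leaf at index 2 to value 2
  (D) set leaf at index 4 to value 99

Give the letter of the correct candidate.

Original leaves: [50, 86, 42, 42, 90, 95, 15]
Target new root: 705
Try each candidate change and compute the resulting root:
Candidate A: set leaf[1] = 36 -> leaves = [50, 36, 42, 42, 90, 95, 15]
  L0: [50, 36, 42, 42, 90, 95, 15]
  L1: h(50,36)=(50*31+36)%997=589 h(42,42)=(42*31+42)%997=347 h(90,95)=(90*31+95)%997=891 h(15,15)=(15*31+15)%997=480 -> [589, 347, 891, 480]
  L2: h(589,347)=(589*31+347)%997=660 h(891,480)=(891*31+480)%997=185 -> [660, 185]
  L3: h(660,185)=(660*31+185)%997=705 -> [705]
  root = 705 == target 705  ** MATCH **
Candidate B: set leaf[2] = 24 -> leaves = [50, 86, 24, 42, 90, 95, 15]
  L0: [50, 86, 24, 42, 90, 95, 15]
  L1: h(50,86)=(50*31+86)%997=639 h(24,42)=(24*31+42)%997=786 h(90,95)=(90*31+95)%997=891 h(15,15)=(15*31+15)%997=480 -> [639, 786, 891, 480]
  L2: h(639,786)=(639*31+786)%997=655 h(891,480)=(891*31+480)%997=185 -> [655, 185]
  L3: h(655,185)=(655*31+185)%997=550 -> [550]
  root = 550 != target 705
Candidate C: set leaf[2] = 2 -> leaves = [50, 86, 2, 42, 90, 95, 15]
  L0: [50, 86, 2, 42, 90, 95, 15]
  L1: h(50,86)=(50*31+86)%997=639 h(2,42)=(2*31+42)%997=104 h(90,95)=(90*31+95)%997=891 h(15,15)=(15*31+15)%997=480 -> [639, 104, 891, 480]
  L2: h(639,104)=(639*31+104)%997=970 h(891,480)=(891*31+480)%997=185 -> [970, 185]
  L3: h(970,185)=(970*31+185)%997=345 -> [345]
  root = 345 != target 705
Candidate D: set leaf[4] = 99 -> leaves = [50, 86, 42, 42, 99, 95, 15]
  L0: [50, 86, 42, 42, 99, 95, 15]
  L1: h(50,86)=(50*31+86)%997=639 h(42,42)=(42*31+42)%997=347 h(99,95)=(99*31+95)%997=173 h(15,15)=(15*31+15)%997=480 -> [639, 347, 173, 480]
  L2: h(639,347)=(639*31+347)%997=216 h(173,480)=(173*31+480)%997=858 -> [216, 858]
  L3: h(216,858)=(216*31+858)%997=575 -> [575]
  root = 575 != target 705
Candidate A produces the target root.

Answer: A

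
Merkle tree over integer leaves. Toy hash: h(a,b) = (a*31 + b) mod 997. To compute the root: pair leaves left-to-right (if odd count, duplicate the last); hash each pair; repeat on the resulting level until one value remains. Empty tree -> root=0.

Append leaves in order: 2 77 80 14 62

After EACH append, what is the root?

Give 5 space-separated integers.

After append 2 (leaves=[2]):
  L0: [2]
  root=2
After append 77 (leaves=[2, 77]):
  L0: [2, 77]
  L1: h(2,77)=(2*31+77)%997=139 -> [139]
  root=139
After append 80 (leaves=[2, 77, 80]):
  L0: [2, 77, 80]
  L1: h(2,77)=(2*31+77)%997=139 h(80,80)=(80*31+80)%997=566 -> [139, 566]
  L2: h(139,566)=(139*31+566)%997=887 -> [887]
  root=887
After append 14 (leaves=[2, 77, 80, 14]):
  L0: [2, 77, 80, 14]
  L1: h(2,77)=(2*31+77)%997=139 h(80,14)=(80*31+14)%997=500 -> [139, 500]
  L2: h(139,500)=(139*31+500)%997=821 -> [821]
  root=821
After append 62 (leaves=[2, 77, 80, 14, 62]):
  L0: [2, 77, 80, 14, 62]
  L1: h(2,77)=(2*31+77)%997=139 h(80,14)=(80*31+14)%997=500 h(62,62)=(62*31+62)%997=987 -> [139, 500, 987]
  L2: h(139,500)=(139*31+500)%997=821 h(987,987)=(987*31+987)%997=677 -> [821, 677]
  L3: h(821,677)=(821*31+677)%997=206 -> [206]
  root=206

Answer: 2 139 887 821 206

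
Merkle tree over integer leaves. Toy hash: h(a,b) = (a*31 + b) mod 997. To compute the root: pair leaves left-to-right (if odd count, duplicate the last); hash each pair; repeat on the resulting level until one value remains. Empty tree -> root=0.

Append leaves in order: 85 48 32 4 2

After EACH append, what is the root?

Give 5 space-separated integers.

Answer: 85 689 449 421 144

Derivation:
After append 85 (leaves=[85]):
  L0: [85]
  root=85
After append 48 (leaves=[85, 48]):
  L0: [85, 48]
  L1: h(85,48)=(85*31+48)%997=689 -> [689]
  root=689
After append 32 (leaves=[85, 48, 32]):
  L0: [85, 48, 32]
  L1: h(85,48)=(85*31+48)%997=689 h(32,32)=(32*31+32)%997=27 -> [689, 27]
  L2: h(689,27)=(689*31+27)%997=449 -> [449]
  root=449
After append 4 (leaves=[85, 48, 32, 4]):
  L0: [85, 48, 32, 4]
  L1: h(85,48)=(85*31+48)%997=689 h(32,4)=(32*31+4)%997=996 -> [689, 996]
  L2: h(689,996)=(689*31+996)%997=421 -> [421]
  root=421
After append 2 (leaves=[85, 48, 32, 4, 2]):
  L0: [85, 48, 32, 4, 2]
  L1: h(85,48)=(85*31+48)%997=689 h(32,4)=(32*31+4)%997=996 h(2,2)=(2*31+2)%997=64 -> [689, 996, 64]
  L2: h(689,996)=(689*31+996)%997=421 h(64,64)=(64*31+64)%997=54 -> [421, 54]
  L3: h(421,54)=(421*31+54)%997=144 -> [144]
  root=144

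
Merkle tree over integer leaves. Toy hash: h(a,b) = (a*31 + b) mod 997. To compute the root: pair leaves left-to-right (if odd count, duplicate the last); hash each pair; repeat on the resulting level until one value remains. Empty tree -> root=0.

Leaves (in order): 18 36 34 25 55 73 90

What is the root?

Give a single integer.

L0: [18, 36, 34, 25, 55, 73, 90]
L1: h(18,36)=(18*31+36)%997=594 h(34,25)=(34*31+25)%997=82 h(55,73)=(55*31+73)%997=781 h(90,90)=(90*31+90)%997=886 -> [594, 82, 781, 886]
L2: h(594,82)=(594*31+82)%997=550 h(781,886)=(781*31+886)%997=172 -> [550, 172]
L3: h(550,172)=(550*31+172)%997=273 -> [273]

Answer: 273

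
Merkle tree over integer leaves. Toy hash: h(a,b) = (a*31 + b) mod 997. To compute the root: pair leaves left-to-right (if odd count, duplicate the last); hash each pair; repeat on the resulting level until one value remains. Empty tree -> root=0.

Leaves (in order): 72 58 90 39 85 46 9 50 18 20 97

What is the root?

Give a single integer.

Answer: 669

Derivation:
L0: [72, 58, 90, 39, 85, 46, 9, 50, 18, 20, 97]
L1: h(72,58)=(72*31+58)%997=296 h(90,39)=(90*31+39)%997=835 h(85,46)=(85*31+46)%997=687 h(9,50)=(9*31+50)%997=329 h(18,20)=(18*31+20)%997=578 h(97,97)=(97*31+97)%997=113 -> [296, 835, 687, 329, 578, 113]
L2: h(296,835)=(296*31+835)%997=41 h(687,329)=(687*31+329)%997=689 h(578,113)=(578*31+113)%997=85 -> [41, 689, 85]
L3: h(41,689)=(41*31+689)%997=963 h(85,85)=(85*31+85)%997=726 -> [963, 726]
L4: h(963,726)=(963*31+726)%997=669 -> [669]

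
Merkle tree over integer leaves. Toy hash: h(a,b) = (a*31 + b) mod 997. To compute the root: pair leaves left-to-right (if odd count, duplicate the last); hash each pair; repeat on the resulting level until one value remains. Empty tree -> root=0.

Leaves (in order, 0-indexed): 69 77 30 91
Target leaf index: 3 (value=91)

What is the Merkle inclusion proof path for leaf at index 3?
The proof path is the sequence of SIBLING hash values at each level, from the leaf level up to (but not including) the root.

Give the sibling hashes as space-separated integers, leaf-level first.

Answer: 30 222

Derivation:
L0 (leaves): [69, 77, 30, 91], target index=3
L1: h(69,77)=(69*31+77)%997=222 [pair 0] h(30,91)=(30*31+91)%997=24 [pair 1] -> [222, 24]
  Sibling for proof at L0: 30
L2: h(222,24)=(222*31+24)%997=924 [pair 0] -> [924]
  Sibling for proof at L1: 222
Root: 924
Proof path (sibling hashes from leaf to root): [30, 222]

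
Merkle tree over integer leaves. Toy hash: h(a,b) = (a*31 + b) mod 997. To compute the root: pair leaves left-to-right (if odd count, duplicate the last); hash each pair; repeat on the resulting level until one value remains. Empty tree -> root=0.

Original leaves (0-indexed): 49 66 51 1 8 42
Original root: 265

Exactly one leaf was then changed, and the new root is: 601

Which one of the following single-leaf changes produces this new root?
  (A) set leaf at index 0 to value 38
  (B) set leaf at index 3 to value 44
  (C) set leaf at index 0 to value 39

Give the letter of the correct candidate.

Original leaves: [49, 66, 51, 1, 8, 42]
Target new root: 601
Try each candidate change and compute the resulting root:
Candidate A: set leaf[0] = 38 -> leaves = [38, 66, 51, 1, 8, 42]
  L0: [38, 66, 51, 1, 8, 42]
  L1: h(38,66)=(38*31+66)%997=247 h(51,1)=(51*31+1)%997=585 h(8,42)=(8*31+42)%997=290 -> [247, 585, 290]
  L2: h(247,585)=(247*31+585)%997=266 h(290,290)=(290*31+290)%997=307 -> [266, 307]
  L3: h(266,307)=(266*31+307)%997=577 -> [577]
  root = 577 != target 601
Candidate B: set leaf[3] = 44 -> leaves = [49, 66, 51, 44, 8, 42]
  L0: [49, 66, 51, 44, 8, 42]
  L1: h(49,66)=(49*31+66)%997=588 h(51,44)=(51*31+44)%997=628 h(8,42)=(8*31+42)%997=290 -> [588, 628, 290]
  L2: h(588,628)=(588*31+628)%997=910 h(290,290)=(290*31+290)%997=307 -> [910, 307]
  L3: h(910,307)=(910*31+307)%997=601 -> [601]
  root = 601 == target 601  ** MATCH **
Candidate C: set leaf[0] = 39 -> leaves = [39, 66, 51, 1, 8, 42]
  L0: [39, 66, 51, 1, 8, 42]
  L1: h(39,66)=(39*31+66)%997=278 h(51,1)=(51*31+1)%997=585 h(8,42)=(8*31+42)%997=290 -> [278, 585, 290]
  L2: h(278,585)=(278*31+585)%997=230 h(290,290)=(290*31+290)%997=307 -> [230, 307]
  L3: h(230,307)=(230*31+307)%997=458 -> [458]
  root = 458 != target 601
Candidate B produces the target root.

Answer: B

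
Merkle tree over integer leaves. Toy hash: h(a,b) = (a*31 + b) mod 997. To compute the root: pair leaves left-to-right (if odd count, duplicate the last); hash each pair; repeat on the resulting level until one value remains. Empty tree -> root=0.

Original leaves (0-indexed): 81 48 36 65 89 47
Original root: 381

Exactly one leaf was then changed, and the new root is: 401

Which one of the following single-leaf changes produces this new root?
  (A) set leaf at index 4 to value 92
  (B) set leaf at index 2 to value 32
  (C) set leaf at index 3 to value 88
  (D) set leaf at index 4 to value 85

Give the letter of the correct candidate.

Original leaves: [81, 48, 36, 65, 89, 47]
Target new root: 401
Try each candidate change and compute the resulting root:
Candidate A: set leaf[4] = 92 -> leaves = [81, 48, 36, 65, 92, 47]
  L0: [81, 48, 36, 65, 92, 47]
  L1: h(81,48)=(81*31+48)%997=565 h(36,65)=(36*31+65)%997=184 h(92,47)=(92*31+47)%997=905 -> [565, 184, 905]
  L2: h(565,184)=(565*31+184)%997=750 h(905,905)=(905*31+905)%997=47 -> [750, 47]
  L3: h(750,47)=(750*31+47)%997=366 -> [366]
  root = 366 != target 401
Candidate B: set leaf[2] = 32 -> leaves = [81, 48, 32, 65, 89, 47]
  L0: [81, 48, 32, 65, 89, 47]
  L1: h(81,48)=(81*31+48)%997=565 h(32,65)=(32*31+65)%997=60 h(89,47)=(89*31+47)%997=812 -> [565, 60, 812]
  L2: h(565,60)=(565*31+60)%997=626 h(812,812)=(812*31+812)%997=62 -> [626, 62]
  L3: h(626,62)=(626*31+62)%997=525 -> [525]
  root = 525 != target 401
Candidate C: set leaf[3] = 88 -> leaves = [81, 48, 36, 88, 89, 47]
  L0: [81, 48, 36, 88, 89, 47]
  L1: h(81,48)=(81*31+48)%997=565 h(36,88)=(36*31+88)%997=207 h(89,47)=(89*31+47)%997=812 -> [565, 207, 812]
  L2: h(565,207)=(565*31+207)%997=773 h(812,812)=(812*31+812)%997=62 -> [773, 62]
  L3: h(773,62)=(773*31+62)%997=97 -> [97]
  root = 97 != target 401
Candidate D: set leaf[4] = 85 -> leaves = [81, 48, 36, 65, 85, 47]
  L0: [81, 48, 36, 65, 85, 47]
  L1: h(81,48)=(81*31+48)%997=565 h(36,65)=(36*31+65)%997=184 h(85,47)=(85*31+47)%997=688 -> [565, 184, 688]
  L2: h(565,184)=(565*31+184)%997=750 h(688,688)=(688*31+688)%997=82 -> [750, 82]
  L3: h(750,82)=(750*31+82)%997=401 -> [401]
  root = 401 == target 401  ** MATCH **
Candidate D produces the target root.

Answer: D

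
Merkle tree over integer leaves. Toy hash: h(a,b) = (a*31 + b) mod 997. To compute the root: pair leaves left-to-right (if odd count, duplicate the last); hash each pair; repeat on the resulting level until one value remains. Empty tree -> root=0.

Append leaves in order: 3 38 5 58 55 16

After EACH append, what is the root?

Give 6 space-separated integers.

Answer: 3 131 233 286 381 130

Derivation:
After append 3 (leaves=[3]):
  L0: [3]
  root=3
After append 38 (leaves=[3, 38]):
  L0: [3, 38]
  L1: h(3,38)=(3*31+38)%997=131 -> [131]
  root=131
After append 5 (leaves=[3, 38, 5]):
  L0: [3, 38, 5]
  L1: h(3,38)=(3*31+38)%997=131 h(5,5)=(5*31+5)%997=160 -> [131, 160]
  L2: h(131,160)=(131*31+160)%997=233 -> [233]
  root=233
After append 58 (leaves=[3, 38, 5, 58]):
  L0: [3, 38, 5, 58]
  L1: h(3,38)=(3*31+38)%997=131 h(5,58)=(5*31+58)%997=213 -> [131, 213]
  L2: h(131,213)=(131*31+213)%997=286 -> [286]
  root=286
After append 55 (leaves=[3, 38, 5, 58, 55]):
  L0: [3, 38, 5, 58, 55]
  L1: h(3,38)=(3*31+38)%997=131 h(5,58)=(5*31+58)%997=213 h(55,55)=(55*31+55)%997=763 -> [131, 213, 763]
  L2: h(131,213)=(131*31+213)%997=286 h(763,763)=(763*31+763)%997=488 -> [286, 488]
  L3: h(286,488)=(286*31+488)%997=381 -> [381]
  root=381
After append 16 (leaves=[3, 38, 5, 58, 55, 16]):
  L0: [3, 38, 5, 58, 55, 16]
  L1: h(3,38)=(3*31+38)%997=131 h(5,58)=(5*31+58)%997=213 h(55,16)=(55*31+16)%997=724 -> [131, 213, 724]
  L2: h(131,213)=(131*31+213)%997=286 h(724,724)=(724*31+724)%997=237 -> [286, 237]
  L3: h(286,237)=(286*31+237)%997=130 -> [130]
  root=130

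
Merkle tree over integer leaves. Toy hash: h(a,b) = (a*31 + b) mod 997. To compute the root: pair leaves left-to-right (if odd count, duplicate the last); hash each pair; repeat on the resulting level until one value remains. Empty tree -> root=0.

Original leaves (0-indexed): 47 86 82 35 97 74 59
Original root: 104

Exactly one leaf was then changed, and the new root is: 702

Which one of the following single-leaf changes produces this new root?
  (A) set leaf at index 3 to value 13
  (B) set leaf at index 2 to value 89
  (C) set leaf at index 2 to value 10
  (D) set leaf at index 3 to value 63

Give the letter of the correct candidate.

Original leaves: [47, 86, 82, 35, 97, 74, 59]
Target new root: 702
Try each candidate change and compute the resulting root:
Candidate A: set leaf[3] = 13 -> leaves = [47, 86, 82, 13, 97, 74, 59]
  L0: [47, 86, 82, 13, 97, 74, 59]
  L1: h(47,86)=(47*31+86)%997=546 h(82,13)=(82*31+13)%997=561 h(97,74)=(97*31+74)%997=90 h(59,59)=(59*31+59)%997=891 -> [546, 561, 90, 891]
  L2: h(546,561)=(546*31+561)%997=538 h(90,891)=(90*31+891)%997=690 -> [538, 690]
  L3: h(538,690)=(538*31+690)%997=419 -> [419]
  root = 419 != target 702
Candidate B: set leaf[2] = 89 -> leaves = [47, 86, 89, 35, 97, 74, 59]
  L0: [47, 86, 89, 35, 97, 74, 59]
  L1: h(47,86)=(47*31+86)%997=546 h(89,35)=(89*31+35)%997=800 h(97,74)=(97*31+74)%997=90 h(59,59)=(59*31+59)%997=891 -> [546, 800, 90, 891]
  L2: h(546,800)=(546*31+800)%997=777 h(90,891)=(90*31+891)%997=690 -> [777, 690]
  L3: h(777,690)=(777*31+690)%997=849 -> [849]
  root = 849 != target 702
Candidate C: set leaf[2] = 10 -> leaves = [47, 86, 10, 35, 97, 74, 59]
  L0: [47, 86, 10, 35, 97, 74, 59]
  L1: h(47,86)=(47*31+86)%997=546 h(10,35)=(10*31+35)%997=345 h(97,74)=(97*31+74)%997=90 h(59,59)=(59*31+59)%997=891 -> [546, 345, 90, 891]
  L2: h(546,345)=(546*31+345)%997=322 h(90,891)=(90*31+891)%997=690 -> [322, 690]
  L3: h(322,690)=(322*31+690)%997=702 -> [702]
  root = 702 == target 702  ** MATCH **
Candidate D: set leaf[3] = 63 -> leaves = [47, 86, 82, 63, 97, 74, 59]
  L0: [47, 86, 82, 63, 97, 74, 59]
  L1: h(47,86)=(47*31+86)%997=546 h(82,63)=(82*31+63)%997=611 h(97,74)=(97*31+74)%997=90 h(59,59)=(59*31+59)%997=891 -> [546, 611, 90, 891]
  L2: h(546,611)=(546*31+611)%997=588 h(90,891)=(90*31+891)%997=690 -> [588, 690]
  L3: h(588,690)=(588*31+690)%997=972 -> [972]
  root = 972 != target 702
Candidate C produces the target root.

Answer: C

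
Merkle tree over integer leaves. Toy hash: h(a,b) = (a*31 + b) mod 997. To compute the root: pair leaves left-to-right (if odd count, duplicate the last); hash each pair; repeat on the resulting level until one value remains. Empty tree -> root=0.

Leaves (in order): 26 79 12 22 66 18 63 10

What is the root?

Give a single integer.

L0: [26, 79, 12, 22, 66, 18, 63, 10]
L1: h(26,79)=(26*31+79)%997=885 h(12,22)=(12*31+22)%997=394 h(66,18)=(66*31+18)%997=70 h(63,10)=(63*31+10)%997=966 -> [885, 394, 70, 966]
L2: h(885,394)=(885*31+394)%997=910 h(70,966)=(70*31+966)%997=145 -> [910, 145]
L3: h(910,145)=(910*31+145)%997=439 -> [439]

Answer: 439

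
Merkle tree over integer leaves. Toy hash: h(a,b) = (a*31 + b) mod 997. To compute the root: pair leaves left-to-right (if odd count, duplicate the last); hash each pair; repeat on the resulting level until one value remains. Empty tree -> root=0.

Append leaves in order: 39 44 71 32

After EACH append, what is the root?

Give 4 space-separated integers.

After append 39 (leaves=[39]):
  L0: [39]
  root=39
After append 44 (leaves=[39, 44]):
  L0: [39, 44]
  L1: h(39,44)=(39*31+44)%997=256 -> [256]
  root=256
After append 71 (leaves=[39, 44, 71]):
  L0: [39, 44, 71]
  L1: h(39,44)=(39*31+44)%997=256 h(71,71)=(71*31+71)%997=278 -> [256, 278]
  L2: h(256,278)=(256*31+278)%997=238 -> [238]
  root=238
After append 32 (leaves=[39, 44, 71, 32]):
  L0: [39, 44, 71, 32]
  L1: h(39,44)=(39*31+44)%997=256 h(71,32)=(71*31+32)%997=239 -> [256, 239]
  L2: h(256,239)=(256*31+239)%997=199 -> [199]
  root=199

Answer: 39 256 238 199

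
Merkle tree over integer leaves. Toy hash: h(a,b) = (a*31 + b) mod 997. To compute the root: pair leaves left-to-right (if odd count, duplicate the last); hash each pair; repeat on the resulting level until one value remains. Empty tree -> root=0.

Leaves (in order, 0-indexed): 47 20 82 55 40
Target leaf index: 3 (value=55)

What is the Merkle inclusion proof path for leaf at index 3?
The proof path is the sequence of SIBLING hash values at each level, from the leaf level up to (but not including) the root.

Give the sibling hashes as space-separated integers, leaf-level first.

L0 (leaves): [47, 20, 82, 55, 40], target index=3
L1: h(47,20)=(47*31+20)%997=480 [pair 0] h(82,55)=(82*31+55)%997=603 [pair 1] h(40,40)=(40*31+40)%997=283 [pair 2] -> [480, 603, 283]
  Sibling for proof at L0: 82
L2: h(480,603)=(480*31+603)%997=528 [pair 0] h(283,283)=(283*31+283)%997=83 [pair 1] -> [528, 83]
  Sibling for proof at L1: 480
L3: h(528,83)=(528*31+83)%997=499 [pair 0] -> [499]
  Sibling for proof at L2: 83
Root: 499
Proof path (sibling hashes from leaf to root): [82, 480, 83]

Answer: 82 480 83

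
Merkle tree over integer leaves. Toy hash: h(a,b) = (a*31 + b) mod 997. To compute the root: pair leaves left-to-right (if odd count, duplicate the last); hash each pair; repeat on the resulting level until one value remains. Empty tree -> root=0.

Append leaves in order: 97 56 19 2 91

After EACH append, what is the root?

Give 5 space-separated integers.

After append 97 (leaves=[97]):
  L0: [97]
  root=97
After append 56 (leaves=[97, 56]):
  L0: [97, 56]
  L1: h(97,56)=(97*31+56)%997=72 -> [72]
  root=72
After append 19 (leaves=[97, 56, 19]):
  L0: [97, 56, 19]
  L1: h(97,56)=(97*31+56)%997=72 h(19,19)=(19*31+19)%997=608 -> [72, 608]
  L2: h(72,608)=(72*31+608)%997=846 -> [846]
  root=846
After append 2 (leaves=[97, 56, 19, 2]):
  L0: [97, 56, 19, 2]
  L1: h(97,56)=(97*31+56)%997=72 h(19,2)=(19*31+2)%997=591 -> [72, 591]
  L2: h(72,591)=(72*31+591)%997=829 -> [829]
  root=829
After append 91 (leaves=[97, 56, 19, 2, 91]):
  L0: [97, 56, 19, 2, 91]
  L1: h(97,56)=(97*31+56)%997=72 h(19,2)=(19*31+2)%997=591 h(91,91)=(91*31+91)%997=918 -> [72, 591, 918]
  L2: h(72,591)=(72*31+591)%997=829 h(918,918)=(918*31+918)%997=463 -> [829, 463]
  L3: h(829,463)=(829*31+463)%997=240 -> [240]
  root=240

Answer: 97 72 846 829 240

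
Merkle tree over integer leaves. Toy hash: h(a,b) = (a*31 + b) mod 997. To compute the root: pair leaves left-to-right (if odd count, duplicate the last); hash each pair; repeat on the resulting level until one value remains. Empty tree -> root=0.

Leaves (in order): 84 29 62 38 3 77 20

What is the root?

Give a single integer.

L0: [84, 29, 62, 38, 3, 77, 20]
L1: h(84,29)=(84*31+29)%997=639 h(62,38)=(62*31+38)%997=963 h(3,77)=(3*31+77)%997=170 h(20,20)=(20*31+20)%997=640 -> [639, 963, 170, 640]
L2: h(639,963)=(639*31+963)%997=832 h(170,640)=(170*31+640)%997=925 -> [832, 925]
L3: h(832,925)=(832*31+925)%997=795 -> [795]

Answer: 795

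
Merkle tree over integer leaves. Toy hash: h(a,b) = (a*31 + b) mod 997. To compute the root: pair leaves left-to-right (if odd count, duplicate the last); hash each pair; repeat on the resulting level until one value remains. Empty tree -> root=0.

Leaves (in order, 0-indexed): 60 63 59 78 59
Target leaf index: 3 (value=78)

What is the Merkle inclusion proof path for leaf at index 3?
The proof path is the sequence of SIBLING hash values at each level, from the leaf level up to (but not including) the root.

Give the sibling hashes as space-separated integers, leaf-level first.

L0 (leaves): [60, 63, 59, 78, 59], target index=3
L1: h(60,63)=(60*31+63)%997=926 [pair 0] h(59,78)=(59*31+78)%997=910 [pair 1] h(59,59)=(59*31+59)%997=891 [pair 2] -> [926, 910, 891]
  Sibling for proof at L0: 59
L2: h(926,910)=(926*31+910)%997=703 [pair 0] h(891,891)=(891*31+891)%997=596 [pair 1] -> [703, 596]
  Sibling for proof at L1: 926
L3: h(703,596)=(703*31+596)%997=455 [pair 0] -> [455]
  Sibling for proof at L2: 596
Root: 455
Proof path (sibling hashes from leaf to root): [59, 926, 596]

Answer: 59 926 596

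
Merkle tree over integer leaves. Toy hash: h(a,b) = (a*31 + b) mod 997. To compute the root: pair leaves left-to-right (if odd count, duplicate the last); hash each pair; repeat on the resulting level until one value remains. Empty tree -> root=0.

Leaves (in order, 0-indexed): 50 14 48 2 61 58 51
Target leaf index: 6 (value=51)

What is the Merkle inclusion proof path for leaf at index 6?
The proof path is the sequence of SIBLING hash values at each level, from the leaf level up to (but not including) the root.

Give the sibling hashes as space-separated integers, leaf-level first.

Answer: 51 952 124

Derivation:
L0 (leaves): [50, 14, 48, 2, 61, 58, 51], target index=6
L1: h(50,14)=(50*31+14)%997=567 [pair 0] h(48,2)=(48*31+2)%997=493 [pair 1] h(61,58)=(61*31+58)%997=952 [pair 2] h(51,51)=(51*31+51)%997=635 [pair 3] -> [567, 493, 952, 635]
  Sibling for proof at L0: 51
L2: h(567,493)=(567*31+493)%997=124 [pair 0] h(952,635)=(952*31+635)%997=237 [pair 1] -> [124, 237]
  Sibling for proof at L1: 952
L3: h(124,237)=(124*31+237)%997=93 [pair 0] -> [93]
  Sibling for proof at L2: 124
Root: 93
Proof path (sibling hashes from leaf to root): [51, 952, 124]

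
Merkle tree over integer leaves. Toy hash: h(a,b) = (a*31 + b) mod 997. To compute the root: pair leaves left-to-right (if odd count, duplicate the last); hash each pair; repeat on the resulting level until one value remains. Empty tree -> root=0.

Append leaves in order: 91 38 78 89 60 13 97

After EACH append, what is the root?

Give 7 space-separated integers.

After append 91 (leaves=[91]):
  L0: [91]
  root=91
After append 38 (leaves=[91, 38]):
  L0: [91, 38]
  L1: h(91,38)=(91*31+38)%997=865 -> [865]
  root=865
After append 78 (leaves=[91, 38, 78]):
  L0: [91, 38, 78]
  L1: h(91,38)=(91*31+38)%997=865 h(78,78)=(78*31+78)%997=502 -> [865, 502]
  L2: h(865,502)=(865*31+502)%997=398 -> [398]
  root=398
After append 89 (leaves=[91, 38, 78, 89]):
  L0: [91, 38, 78, 89]
  L1: h(91,38)=(91*31+38)%997=865 h(78,89)=(78*31+89)%997=513 -> [865, 513]
  L2: h(865,513)=(865*31+513)%997=409 -> [409]
  root=409
After append 60 (leaves=[91, 38, 78, 89, 60]):
  L0: [91, 38, 78, 89, 60]
  L1: h(91,38)=(91*31+38)%997=865 h(78,89)=(78*31+89)%997=513 h(60,60)=(60*31+60)%997=923 -> [865, 513, 923]
  L2: h(865,513)=(865*31+513)%997=409 h(923,923)=(923*31+923)%997=623 -> [409, 623]
  L3: h(409,623)=(409*31+623)%997=341 -> [341]
  root=341
After append 13 (leaves=[91, 38, 78, 89, 60, 13]):
  L0: [91, 38, 78, 89, 60, 13]
  L1: h(91,38)=(91*31+38)%997=865 h(78,89)=(78*31+89)%997=513 h(60,13)=(60*31+13)%997=876 -> [865, 513, 876]
  L2: h(865,513)=(865*31+513)%997=409 h(876,876)=(876*31+876)%997=116 -> [409, 116]
  L3: h(409,116)=(409*31+116)%997=831 -> [831]
  root=831
After append 97 (leaves=[91, 38, 78, 89, 60, 13, 97]):
  L0: [91, 38, 78, 89, 60, 13, 97]
  L1: h(91,38)=(91*31+38)%997=865 h(78,89)=(78*31+89)%997=513 h(60,13)=(60*31+13)%997=876 h(97,97)=(97*31+97)%997=113 -> [865, 513, 876, 113]
  L2: h(865,513)=(865*31+513)%997=409 h(876,113)=(876*31+113)%997=350 -> [409, 350]
  L3: h(409,350)=(409*31+350)%997=68 -> [68]
  root=68

Answer: 91 865 398 409 341 831 68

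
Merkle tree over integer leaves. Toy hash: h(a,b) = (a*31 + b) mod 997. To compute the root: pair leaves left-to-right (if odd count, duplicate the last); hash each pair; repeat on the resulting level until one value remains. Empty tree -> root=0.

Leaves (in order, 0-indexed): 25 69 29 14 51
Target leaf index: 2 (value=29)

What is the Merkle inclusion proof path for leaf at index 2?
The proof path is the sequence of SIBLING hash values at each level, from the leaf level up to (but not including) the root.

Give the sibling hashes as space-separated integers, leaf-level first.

Answer: 14 844 380

Derivation:
L0 (leaves): [25, 69, 29, 14, 51], target index=2
L1: h(25,69)=(25*31+69)%997=844 [pair 0] h(29,14)=(29*31+14)%997=913 [pair 1] h(51,51)=(51*31+51)%997=635 [pair 2] -> [844, 913, 635]
  Sibling for proof at L0: 14
L2: h(844,913)=(844*31+913)%997=158 [pair 0] h(635,635)=(635*31+635)%997=380 [pair 1] -> [158, 380]
  Sibling for proof at L1: 844
L3: h(158,380)=(158*31+380)%997=293 [pair 0] -> [293]
  Sibling for proof at L2: 380
Root: 293
Proof path (sibling hashes from leaf to root): [14, 844, 380]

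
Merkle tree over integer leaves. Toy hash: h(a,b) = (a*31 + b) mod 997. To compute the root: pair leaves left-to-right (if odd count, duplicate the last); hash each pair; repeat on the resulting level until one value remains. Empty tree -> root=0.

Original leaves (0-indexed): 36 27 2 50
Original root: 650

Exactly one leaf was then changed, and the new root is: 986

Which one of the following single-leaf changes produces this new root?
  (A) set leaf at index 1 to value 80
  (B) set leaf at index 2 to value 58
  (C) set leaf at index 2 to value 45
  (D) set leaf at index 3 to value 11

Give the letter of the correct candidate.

Answer: C

Derivation:
Original leaves: [36, 27, 2, 50]
Target new root: 986
Try each candidate change and compute the resulting root:
Candidate A: set leaf[1] = 80 -> leaves = [36, 80, 2, 50]
  L0: [36, 80, 2, 50]
  L1: h(36,80)=(36*31+80)%997=199 h(2,50)=(2*31+50)%997=112 -> [199, 112]
  L2: h(199,112)=(199*31+112)%997=299 -> [299]
  root = 299 != target 986
Candidate B: set leaf[2] = 58 -> leaves = [36, 27, 58, 50]
  L0: [36, 27, 58, 50]
  L1: h(36,27)=(36*31+27)%997=146 h(58,50)=(58*31+50)%997=851 -> [146, 851]
  L2: h(146,851)=(146*31+851)%997=392 -> [392]
  root = 392 != target 986
Candidate C: set leaf[2] = 45 -> leaves = [36, 27, 45, 50]
  L0: [36, 27, 45, 50]
  L1: h(36,27)=(36*31+27)%997=146 h(45,50)=(45*31+50)%997=448 -> [146, 448]
  L2: h(146,448)=(146*31+448)%997=986 -> [986]
  root = 986 == target 986  ** MATCH **
Candidate D: set leaf[3] = 11 -> leaves = [36, 27, 2, 11]
  L0: [36, 27, 2, 11]
  L1: h(36,27)=(36*31+27)%997=146 h(2,11)=(2*31+11)%997=73 -> [146, 73]
  L2: h(146,73)=(146*31+73)%997=611 -> [611]
  root = 611 != target 986
Candidate C produces the target root.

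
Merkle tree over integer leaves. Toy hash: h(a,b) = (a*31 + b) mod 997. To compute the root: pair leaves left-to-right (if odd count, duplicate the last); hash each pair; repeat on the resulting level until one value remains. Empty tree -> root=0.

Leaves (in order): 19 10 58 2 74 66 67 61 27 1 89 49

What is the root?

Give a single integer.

L0: [19, 10, 58, 2, 74, 66, 67, 61, 27, 1, 89, 49]
L1: h(19,10)=(19*31+10)%997=599 h(58,2)=(58*31+2)%997=803 h(74,66)=(74*31+66)%997=366 h(67,61)=(67*31+61)%997=144 h(27,1)=(27*31+1)%997=838 h(89,49)=(89*31+49)%997=814 -> [599, 803, 366, 144, 838, 814]
L2: h(599,803)=(599*31+803)%997=429 h(366,144)=(366*31+144)%997=523 h(838,814)=(838*31+814)%997=870 -> [429, 523, 870]
L3: h(429,523)=(429*31+523)%997=861 h(870,870)=(870*31+870)%997=921 -> [861, 921]
L4: h(861,921)=(861*31+921)%997=693 -> [693]

Answer: 693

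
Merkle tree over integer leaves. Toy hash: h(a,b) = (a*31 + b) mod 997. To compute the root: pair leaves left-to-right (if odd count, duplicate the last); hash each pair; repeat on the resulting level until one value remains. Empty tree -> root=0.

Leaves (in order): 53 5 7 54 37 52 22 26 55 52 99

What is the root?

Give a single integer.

Answer: 102

Derivation:
L0: [53, 5, 7, 54, 37, 52, 22, 26, 55, 52, 99]
L1: h(53,5)=(53*31+5)%997=651 h(7,54)=(7*31+54)%997=271 h(37,52)=(37*31+52)%997=202 h(22,26)=(22*31+26)%997=708 h(55,52)=(55*31+52)%997=760 h(99,99)=(99*31+99)%997=177 -> [651, 271, 202, 708, 760, 177]
L2: h(651,271)=(651*31+271)%997=512 h(202,708)=(202*31+708)%997=988 h(760,177)=(760*31+177)%997=806 -> [512, 988, 806]
L3: h(512,988)=(512*31+988)%997=908 h(806,806)=(806*31+806)%997=867 -> [908, 867]
L4: h(908,867)=(908*31+867)%997=102 -> [102]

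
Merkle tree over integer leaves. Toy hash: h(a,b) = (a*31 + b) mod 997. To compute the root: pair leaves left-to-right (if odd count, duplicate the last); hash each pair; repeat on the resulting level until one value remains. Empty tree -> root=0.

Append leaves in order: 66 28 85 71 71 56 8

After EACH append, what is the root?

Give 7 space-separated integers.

Answer: 66 80 215 201 172 689 682

Derivation:
After append 66 (leaves=[66]):
  L0: [66]
  root=66
After append 28 (leaves=[66, 28]):
  L0: [66, 28]
  L1: h(66,28)=(66*31+28)%997=80 -> [80]
  root=80
After append 85 (leaves=[66, 28, 85]):
  L0: [66, 28, 85]
  L1: h(66,28)=(66*31+28)%997=80 h(85,85)=(85*31+85)%997=726 -> [80, 726]
  L2: h(80,726)=(80*31+726)%997=215 -> [215]
  root=215
After append 71 (leaves=[66, 28, 85, 71]):
  L0: [66, 28, 85, 71]
  L1: h(66,28)=(66*31+28)%997=80 h(85,71)=(85*31+71)%997=712 -> [80, 712]
  L2: h(80,712)=(80*31+712)%997=201 -> [201]
  root=201
After append 71 (leaves=[66, 28, 85, 71, 71]):
  L0: [66, 28, 85, 71, 71]
  L1: h(66,28)=(66*31+28)%997=80 h(85,71)=(85*31+71)%997=712 h(71,71)=(71*31+71)%997=278 -> [80, 712, 278]
  L2: h(80,712)=(80*31+712)%997=201 h(278,278)=(278*31+278)%997=920 -> [201, 920]
  L3: h(201,920)=(201*31+920)%997=172 -> [172]
  root=172
After append 56 (leaves=[66, 28, 85, 71, 71, 56]):
  L0: [66, 28, 85, 71, 71, 56]
  L1: h(66,28)=(66*31+28)%997=80 h(85,71)=(85*31+71)%997=712 h(71,56)=(71*31+56)%997=263 -> [80, 712, 263]
  L2: h(80,712)=(80*31+712)%997=201 h(263,263)=(263*31+263)%997=440 -> [201, 440]
  L3: h(201,440)=(201*31+440)%997=689 -> [689]
  root=689
After append 8 (leaves=[66, 28, 85, 71, 71, 56, 8]):
  L0: [66, 28, 85, 71, 71, 56, 8]
  L1: h(66,28)=(66*31+28)%997=80 h(85,71)=(85*31+71)%997=712 h(71,56)=(71*31+56)%997=263 h(8,8)=(8*31+8)%997=256 -> [80, 712, 263, 256]
  L2: h(80,712)=(80*31+712)%997=201 h(263,256)=(263*31+256)%997=433 -> [201, 433]
  L3: h(201,433)=(201*31+433)%997=682 -> [682]
  root=682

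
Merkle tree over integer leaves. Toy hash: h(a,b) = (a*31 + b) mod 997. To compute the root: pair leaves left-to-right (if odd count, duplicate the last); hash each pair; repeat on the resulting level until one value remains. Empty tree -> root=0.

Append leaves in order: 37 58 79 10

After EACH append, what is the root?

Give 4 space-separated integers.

After append 37 (leaves=[37]):
  L0: [37]
  root=37
After append 58 (leaves=[37, 58]):
  L0: [37, 58]
  L1: h(37,58)=(37*31+58)%997=208 -> [208]
  root=208
After append 79 (leaves=[37, 58, 79]):
  L0: [37, 58, 79]
  L1: h(37,58)=(37*31+58)%997=208 h(79,79)=(79*31+79)%997=534 -> [208, 534]
  L2: h(208,534)=(208*31+534)%997=3 -> [3]
  root=3
After append 10 (leaves=[37, 58, 79, 10]):
  L0: [37, 58, 79, 10]
  L1: h(37,58)=(37*31+58)%997=208 h(79,10)=(79*31+10)%997=465 -> [208, 465]
  L2: h(208,465)=(208*31+465)%997=931 -> [931]
  root=931

Answer: 37 208 3 931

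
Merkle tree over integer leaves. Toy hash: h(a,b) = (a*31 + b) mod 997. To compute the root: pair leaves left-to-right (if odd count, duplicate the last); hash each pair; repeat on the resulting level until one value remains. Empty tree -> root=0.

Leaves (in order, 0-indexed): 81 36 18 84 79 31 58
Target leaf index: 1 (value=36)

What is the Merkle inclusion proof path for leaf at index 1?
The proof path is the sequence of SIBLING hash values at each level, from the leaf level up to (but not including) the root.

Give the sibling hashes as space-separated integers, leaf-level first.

Answer: 81 642 970

Derivation:
L0 (leaves): [81, 36, 18, 84, 79, 31, 58], target index=1
L1: h(81,36)=(81*31+36)%997=553 [pair 0] h(18,84)=(18*31+84)%997=642 [pair 1] h(79,31)=(79*31+31)%997=486 [pair 2] h(58,58)=(58*31+58)%997=859 [pair 3] -> [553, 642, 486, 859]
  Sibling for proof at L0: 81
L2: h(553,642)=(553*31+642)%997=836 [pair 0] h(486,859)=(486*31+859)%997=970 [pair 1] -> [836, 970]
  Sibling for proof at L1: 642
L3: h(836,970)=(836*31+970)%997=964 [pair 0] -> [964]
  Sibling for proof at L2: 970
Root: 964
Proof path (sibling hashes from leaf to root): [81, 642, 970]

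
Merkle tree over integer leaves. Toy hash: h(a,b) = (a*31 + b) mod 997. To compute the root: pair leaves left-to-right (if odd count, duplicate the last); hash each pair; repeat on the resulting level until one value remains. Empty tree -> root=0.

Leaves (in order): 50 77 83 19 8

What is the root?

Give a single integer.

Answer: 62

Derivation:
L0: [50, 77, 83, 19, 8]
L1: h(50,77)=(50*31+77)%997=630 h(83,19)=(83*31+19)%997=598 h(8,8)=(8*31+8)%997=256 -> [630, 598, 256]
L2: h(630,598)=(630*31+598)%997=188 h(256,256)=(256*31+256)%997=216 -> [188, 216]
L3: h(188,216)=(188*31+216)%997=62 -> [62]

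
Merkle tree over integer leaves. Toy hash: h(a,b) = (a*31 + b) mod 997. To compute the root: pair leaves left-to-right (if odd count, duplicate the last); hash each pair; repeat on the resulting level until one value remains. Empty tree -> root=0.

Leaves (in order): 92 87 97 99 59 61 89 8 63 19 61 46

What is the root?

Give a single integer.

L0: [92, 87, 97, 99, 59, 61, 89, 8, 63, 19, 61, 46]
L1: h(92,87)=(92*31+87)%997=945 h(97,99)=(97*31+99)%997=115 h(59,61)=(59*31+61)%997=893 h(89,8)=(89*31+8)%997=773 h(63,19)=(63*31+19)%997=975 h(61,46)=(61*31+46)%997=940 -> [945, 115, 893, 773, 975, 940]
L2: h(945,115)=(945*31+115)%997=497 h(893,773)=(893*31+773)%997=540 h(975,940)=(975*31+940)%997=258 -> [497, 540, 258]
L3: h(497,540)=(497*31+540)%997=992 h(258,258)=(258*31+258)%997=280 -> [992, 280]
L4: h(992,280)=(992*31+280)%997=125 -> [125]

Answer: 125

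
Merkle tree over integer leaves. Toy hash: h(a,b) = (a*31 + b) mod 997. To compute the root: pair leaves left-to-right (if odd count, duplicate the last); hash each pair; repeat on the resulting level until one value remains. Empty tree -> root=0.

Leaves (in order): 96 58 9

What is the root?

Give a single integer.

L0: [96, 58, 9]
L1: h(96,58)=(96*31+58)%997=43 h(9,9)=(9*31+9)%997=288 -> [43, 288]
L2: h(43,288)=(43*31+288)%997=624 -> [624]

Answer: 624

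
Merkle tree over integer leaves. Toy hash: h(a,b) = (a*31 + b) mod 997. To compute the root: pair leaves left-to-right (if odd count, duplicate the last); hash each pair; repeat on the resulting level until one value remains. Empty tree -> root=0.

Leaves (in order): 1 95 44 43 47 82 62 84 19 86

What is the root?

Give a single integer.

Answer: 238

Derivation:
L0: [1, 95, 44, 43, 47, 82, 62, 84, 19, 86]
L1: h(1,95)=(1*31+95)%997=126 h(44,43)=(44*31+43)%997=410 h(47,82)=(47*31+82)%997=542 h(62,84)=(62*31+84)%997=12 h(19,86)=(19*31+86)%997=675 -> [126, 410, 542, 12, 675]
L2: h(126,410)=(126*31+410)%997=328 h(542,12)=(542*31+12)%997=862 h(675,675)=(675*31+675)%997=663 -> [328, 862, 663]
L3: h(328,862)=(328*31+862)%997=63 h(663,663)=(663*31+663)%997=279 -> [63, 279]
L4: h(63,279)=(63*31+279)%997=238 -> [238]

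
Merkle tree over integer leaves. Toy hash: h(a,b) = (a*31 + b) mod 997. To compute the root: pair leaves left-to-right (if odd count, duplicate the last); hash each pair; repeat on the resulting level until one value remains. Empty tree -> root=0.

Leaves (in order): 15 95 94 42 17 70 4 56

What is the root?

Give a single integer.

L0: [15, 95, 94, 42, 17, 70, 4, 56]
L1: h(15,95)=(15*31+95)%997=560 h(94,42)=(94*31+42)%997=962 h(17,70)=(17*31+70)%997=597 h(4,56)=(4*31+56)%997=180 -> [560, 962, 597, 180]
L2: h(560,962)=(560*31+962)%997=376 h(597,180)=(597*31+180)%997=741 -> [376, 741]
L3: h(376,741)=(376*31+741)%997=433 -> [433]

Answer: 433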